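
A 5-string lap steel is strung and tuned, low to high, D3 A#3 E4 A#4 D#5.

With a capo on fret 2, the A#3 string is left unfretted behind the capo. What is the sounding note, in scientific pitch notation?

The capo raises the open A#3 by 2 semitones to C4; fretting 0 more gives A#3 + 2 + 0 = A#3 + 2 semitones = C4.

C4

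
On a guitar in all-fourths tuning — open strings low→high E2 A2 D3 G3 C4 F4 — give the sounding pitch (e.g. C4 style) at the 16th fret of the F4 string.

A5

F4 is MIDI 65. Adding 16 gives 81, which is A5.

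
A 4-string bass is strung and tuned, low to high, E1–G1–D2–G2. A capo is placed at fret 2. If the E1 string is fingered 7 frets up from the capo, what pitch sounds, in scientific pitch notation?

The capo raises the open E1 by 2 semitones to F♯1; fretting 7 more gives E1 + 2 + 7 = E1 + 9 semitones = C♯2.

C♯2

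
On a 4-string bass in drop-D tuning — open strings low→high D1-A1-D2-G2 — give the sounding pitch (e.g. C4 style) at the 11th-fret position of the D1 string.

The open D1 string plus 11 semitones: D–D#–E–F–…–B–C–C#.
The walk passes from B into C once, so the octave number goes from 1 to 2.

C♯2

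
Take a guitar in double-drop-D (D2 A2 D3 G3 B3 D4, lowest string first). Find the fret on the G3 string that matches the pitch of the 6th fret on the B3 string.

10

Fret 6 on B3 is MIDI 59 + 6 = 65 (F4). On the G3 string (open MIDI 55), that pitch is 65 − 55 = fret 10.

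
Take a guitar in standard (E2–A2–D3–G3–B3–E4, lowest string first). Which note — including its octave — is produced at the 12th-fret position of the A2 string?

A3

The open A2 string plus 12 semitones: A–A#–B–C–…–G–G#–A.
The walk passes from B into C once, so the octave number goes from 2 to 3.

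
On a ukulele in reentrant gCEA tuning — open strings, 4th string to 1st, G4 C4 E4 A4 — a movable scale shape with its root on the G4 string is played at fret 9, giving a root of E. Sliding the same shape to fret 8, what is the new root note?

D♯

Moving from fret 9 to fret 8 shifts the root by -1 semitone.
E down 1 semitone is D♯.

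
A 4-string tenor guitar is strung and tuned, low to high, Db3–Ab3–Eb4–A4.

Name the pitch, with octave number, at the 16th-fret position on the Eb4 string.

Eb4 is MIDI 63. Adding 16 gives 79, which is G5.

G5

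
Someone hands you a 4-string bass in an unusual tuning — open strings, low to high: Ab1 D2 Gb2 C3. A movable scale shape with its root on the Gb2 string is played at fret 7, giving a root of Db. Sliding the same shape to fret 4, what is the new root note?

Moving from fret 7 to fret 4 shifts the root by -3 semitones.
Db down 3 semitones is Bb.

Bb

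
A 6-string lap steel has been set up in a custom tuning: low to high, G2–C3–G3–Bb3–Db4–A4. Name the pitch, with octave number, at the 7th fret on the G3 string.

D4

G3 is MIDI 55. Adding 7 gives 62, which is D4.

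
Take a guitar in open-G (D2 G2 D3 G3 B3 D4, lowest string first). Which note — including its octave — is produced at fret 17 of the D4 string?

The open D4 string plus 17 semitones: D–D#–E–F–…–F–F#–G.
The walk passes from B into C once, so the octave number goes from 4 to 5.

G5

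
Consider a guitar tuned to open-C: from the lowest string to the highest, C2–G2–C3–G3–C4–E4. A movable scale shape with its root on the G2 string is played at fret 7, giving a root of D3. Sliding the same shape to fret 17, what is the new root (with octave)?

C4

Moving from fret 7 to fret 17 shifts the root by 10 semitones.
D3 up 10 semitones is C4.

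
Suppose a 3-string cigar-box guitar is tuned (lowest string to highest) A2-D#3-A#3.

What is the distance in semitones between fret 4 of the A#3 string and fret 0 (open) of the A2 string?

17 semitones

A#3 at fret 4 → D4 (MIDI 62); A2 at fret 0 → A2 (MIDI 45).
62 − 45 = 17, so the two pitches are 17 semitones apart, with D4 the higher.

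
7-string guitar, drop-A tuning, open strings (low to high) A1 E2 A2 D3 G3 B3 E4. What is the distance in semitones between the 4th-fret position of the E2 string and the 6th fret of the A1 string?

E2 at fret 4 → G#2 (MIDI 44); A1 at fret 6 → D#2 (MIDI 39).
44 − 39 = 5, so the two pitches are 5 semitones apart, with G#2 the higher.

5 semitones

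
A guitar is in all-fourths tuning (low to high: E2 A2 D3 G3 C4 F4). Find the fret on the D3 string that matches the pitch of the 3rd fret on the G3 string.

8

G3 at fret 3 is G3 + 3 semitones = A#3.
The open D3 string is 5 semitones below the open G3, so the same pitch on the D3 string lies at fret 3 + 5 = 8.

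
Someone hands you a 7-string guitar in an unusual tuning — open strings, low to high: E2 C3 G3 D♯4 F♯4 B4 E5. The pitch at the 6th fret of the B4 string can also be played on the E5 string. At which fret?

Fret 6 on B4 is MIDI 71 + 6 = 77 (F5). On the E5 string (open MIDI 76), that pitch is 77 − 76 = fret 1.

1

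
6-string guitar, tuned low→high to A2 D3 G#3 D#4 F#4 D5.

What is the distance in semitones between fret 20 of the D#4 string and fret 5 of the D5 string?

4 semitones

D#4 at fret 20 → B5 (MIDI 83); D5 at fret 5 → G5 (MIDI 79).
83 − 79 = 4, so the two pitches are 4 semitones apart, with B5 the higher.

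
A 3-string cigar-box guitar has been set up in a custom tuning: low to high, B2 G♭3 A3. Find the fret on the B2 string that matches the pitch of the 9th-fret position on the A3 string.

19

A3 at fret 9 is A3 + 9 semitones = G♭4.
The open B2 string is 10 semitones below the open A3, so the same pitch on the B2 string lies at fret 9 + 10 = 19.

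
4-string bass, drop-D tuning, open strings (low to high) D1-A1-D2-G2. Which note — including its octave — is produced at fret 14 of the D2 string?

E3

The open D2 string plus 14 semitones: D–D#–E–F–…–D–D#–E.
The walk passes from B into C once, so the octave number goes from 2 to 3.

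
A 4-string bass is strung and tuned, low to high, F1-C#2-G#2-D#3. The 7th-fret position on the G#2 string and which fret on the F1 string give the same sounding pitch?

22

G#2 at fret 7 is G#2 + 7 semitones = D#3.
The open F1 string is 15 semitones below the open G#2, so the same pitch on the F1 string lies at fret 7 + 15 = 22.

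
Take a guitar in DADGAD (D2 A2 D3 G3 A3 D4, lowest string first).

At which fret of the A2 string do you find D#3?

D#3 is 6 semitones above the open A2 (A–A#–B–C–C#–D–D#), so it sits at fret 6.

6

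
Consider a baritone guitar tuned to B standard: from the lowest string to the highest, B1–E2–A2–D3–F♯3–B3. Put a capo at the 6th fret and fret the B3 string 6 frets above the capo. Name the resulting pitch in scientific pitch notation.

B4

The capo raises the open B3 by 6 semitones to F4; fretting 6 more gives B3 + 6 + 6 = B3 + 12 semitones = B4.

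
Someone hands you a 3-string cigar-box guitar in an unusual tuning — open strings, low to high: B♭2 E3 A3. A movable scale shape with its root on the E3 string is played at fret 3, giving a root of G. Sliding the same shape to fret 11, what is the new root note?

E♭

Moving from fret 3 to fret 11 shifts the root by 8 semitones.
G up 8 semitones is E♭.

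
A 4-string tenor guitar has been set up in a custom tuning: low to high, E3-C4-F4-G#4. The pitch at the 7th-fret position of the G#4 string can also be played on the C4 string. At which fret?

Fret 7 on G#4 is MIDI 68 + 7 = 75 (D#5). On the C4 string (open MIDI 60), that pitch is 75 − 60 = fret 15.

15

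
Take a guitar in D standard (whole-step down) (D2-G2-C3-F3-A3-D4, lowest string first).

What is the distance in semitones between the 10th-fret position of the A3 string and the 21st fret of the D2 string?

A3 at fret 10 → G4 (MIDI 67); D2 at fret 21 → B3 (MIDI 59).
67 − 59 = 8, so the two pitches are 8 semitones apart, with G4 the higher.

8 semitones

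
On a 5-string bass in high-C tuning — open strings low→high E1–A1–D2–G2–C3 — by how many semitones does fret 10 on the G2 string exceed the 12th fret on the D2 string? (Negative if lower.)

3 semitones

G2 at fret 10 → F3 (MIDI 53); D2 at fret 12 → D3 (MIDI 50).
53 − 50 = 3, so the two pitches are 3 semitones apart.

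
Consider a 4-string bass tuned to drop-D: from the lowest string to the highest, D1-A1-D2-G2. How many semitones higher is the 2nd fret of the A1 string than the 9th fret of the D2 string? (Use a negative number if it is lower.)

A1 at fret 2 → B1 (MIDI 35); D2 at fret 9 → B2 (MIDI 47).
35 − 47 = -12, so the two pitches are 12 semitones apart.

-12 semitones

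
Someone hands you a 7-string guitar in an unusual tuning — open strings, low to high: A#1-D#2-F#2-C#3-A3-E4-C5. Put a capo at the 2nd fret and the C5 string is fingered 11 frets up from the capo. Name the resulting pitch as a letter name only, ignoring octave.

The capo raises the open C5 by 2 semitones to D5; fretting 11 more gives C5 + 2 + 11 = C5 + 13 semitones, landing on C#.
(Also written Db.)

C#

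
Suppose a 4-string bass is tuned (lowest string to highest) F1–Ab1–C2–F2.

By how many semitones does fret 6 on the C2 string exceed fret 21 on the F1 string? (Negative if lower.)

C2 at fret 6 → Gb2 (MIDI 42); F1 at fret 21 → D3 (MIDI 50).
42 − 50 = -8, so the two pitches are 8 semitones apart.

-8 semitones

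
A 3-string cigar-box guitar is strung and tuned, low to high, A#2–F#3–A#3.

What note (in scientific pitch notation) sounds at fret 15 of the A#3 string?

C#5

Each fret is one semitone, so A#3 + 15 = C#5.
(Equivalently spelled Db5.)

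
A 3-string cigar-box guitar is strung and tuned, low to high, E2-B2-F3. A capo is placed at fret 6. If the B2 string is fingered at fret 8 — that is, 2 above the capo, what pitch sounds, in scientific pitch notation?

G3

The capo raises the open B2 by 6 semitones to F3; fretting 2 more gives B2 + 6 + 2 = B2 + 8 semitones = G3.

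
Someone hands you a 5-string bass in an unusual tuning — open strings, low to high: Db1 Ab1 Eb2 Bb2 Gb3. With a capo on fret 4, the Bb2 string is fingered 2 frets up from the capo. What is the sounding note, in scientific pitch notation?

The capo raises the open Bb2 by 4 semitones to D3; fretting 2 more gives Bb2 + 4 + 2 = Bb2 + 6 semitones = E3.

E3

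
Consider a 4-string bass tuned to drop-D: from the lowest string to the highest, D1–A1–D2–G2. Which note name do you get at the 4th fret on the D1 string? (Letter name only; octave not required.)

D1 is MIDI 26. Adding 4 gives 30; 30 mod 12 = 6, i.e. F#.
(Equivalently spelled Gb.)

F#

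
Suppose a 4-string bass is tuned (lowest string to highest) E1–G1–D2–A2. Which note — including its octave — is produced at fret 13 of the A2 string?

A#3

Each fret is one semitone, so A2 + 13 = A#3.
(Equivalently spelled Bb3.)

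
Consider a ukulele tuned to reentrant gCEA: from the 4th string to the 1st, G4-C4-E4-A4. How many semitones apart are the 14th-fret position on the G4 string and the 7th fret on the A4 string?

G4 at fret 14 → A5 (MIDI 81); A4 at fret 7 → E5 (MIDI 76).
81 − 76 = 5, so the two pitches are 5 semitones apart, with A5 the higher.

5 semitones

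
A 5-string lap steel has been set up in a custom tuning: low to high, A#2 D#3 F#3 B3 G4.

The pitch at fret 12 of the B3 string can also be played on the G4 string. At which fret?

Fret 12 on B3 is MIDI 59 + 12 = 71 (B4). On the G4 string (open MIDI 67), that pitch is 71 − 67 = fret 4.

4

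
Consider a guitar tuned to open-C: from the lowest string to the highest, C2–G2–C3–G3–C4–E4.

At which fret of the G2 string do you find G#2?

G#2 is 1 semitone above the open G2 (G–G#), so it sits at fret 1.

1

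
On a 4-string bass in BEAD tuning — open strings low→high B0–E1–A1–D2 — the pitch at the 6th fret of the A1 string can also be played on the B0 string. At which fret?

16

A1 at fret 6 is A1 + 6 semitones = D♯2.
The open B0 string is 10 semitones below the open A1, so the same pitch on the B0 string lies at fret 6 + 10 = 16.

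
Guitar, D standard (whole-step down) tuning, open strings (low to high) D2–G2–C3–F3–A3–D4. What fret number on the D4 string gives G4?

G4 is 5 semitones above the open D4 (D–D#–E–F–F#–G), so it sits at fret 5.

5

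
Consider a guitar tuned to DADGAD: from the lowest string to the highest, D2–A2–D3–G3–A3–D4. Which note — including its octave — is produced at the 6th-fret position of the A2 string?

The open A2 string plus 6 semitones: A–A#–B–C–C#–D–D#.
The walk passes from B into C once, so the octave number goes from 2 to 3.
(Equivalently spelled Eb3.)

D#3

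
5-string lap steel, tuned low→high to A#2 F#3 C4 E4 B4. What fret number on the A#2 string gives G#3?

G#3 is 10 semitones above the open A#2 (A#–B–C–C#–…–F#–G–G#), so it sits at fret 10.

10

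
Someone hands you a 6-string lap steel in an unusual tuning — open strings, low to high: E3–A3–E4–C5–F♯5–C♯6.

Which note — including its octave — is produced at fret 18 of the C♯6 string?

G7

C♯6 is MIDI 85. Adding 18 gives 103, which is G7.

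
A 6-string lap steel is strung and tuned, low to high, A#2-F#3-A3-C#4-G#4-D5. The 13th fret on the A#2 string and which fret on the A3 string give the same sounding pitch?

A#2 at fret 13 is A#2 + 13 semitones = B3.
The open A3 string is 11 semitones above the open A#2, so the same pitch on the A3 string lies at fret 13 − 11 = 2.

2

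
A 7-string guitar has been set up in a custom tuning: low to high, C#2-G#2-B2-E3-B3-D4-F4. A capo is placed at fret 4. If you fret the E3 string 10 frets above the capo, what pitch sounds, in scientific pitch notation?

The capo raises the open E3 by 4 semitones to G#3; fretting 10 more gives E3 + 4 + 10 = E3 + 14 semitones = F#4.
(Also written Gb.)

F#4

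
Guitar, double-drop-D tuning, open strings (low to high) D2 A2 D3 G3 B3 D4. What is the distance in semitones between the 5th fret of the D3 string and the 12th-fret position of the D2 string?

5 semitones

D3 at fret 5 → G3 (MIDI 55); D2 at fret 12 → D3 (MIDI 50).
55 − 50 = 5, so the two pitches are 5 semitones apart, with G3 the higher.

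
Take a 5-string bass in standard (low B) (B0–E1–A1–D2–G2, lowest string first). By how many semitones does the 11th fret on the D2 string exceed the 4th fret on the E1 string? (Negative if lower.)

17 semitones

D2 at fret 11 → C#3 (MIDI 49); E1 at fret 4 → G#1 (MIDI 32).
49 − 32 = 17, so the two pitches are 17 semitones apart.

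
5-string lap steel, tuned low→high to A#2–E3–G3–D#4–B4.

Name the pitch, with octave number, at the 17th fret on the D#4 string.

G#5

Each fret is one semitone, so D#4 + 17 = G#5.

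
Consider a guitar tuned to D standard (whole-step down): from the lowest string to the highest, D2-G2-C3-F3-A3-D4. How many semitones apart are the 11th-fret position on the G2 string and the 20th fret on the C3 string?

G2 at fret 11 → F#3 (MIDI 54); C3 at fret 20 → G#4 (MIDI 68).
54 − 68 = -14, so the two pitches are 14 semitones apart, with G#4 the higher.

14 semitones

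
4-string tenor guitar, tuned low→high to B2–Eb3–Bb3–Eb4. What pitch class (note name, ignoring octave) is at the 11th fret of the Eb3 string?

The open Eb3 string plus 11 semitones: Eb–E–F–Gb–…–C–Db–D.

D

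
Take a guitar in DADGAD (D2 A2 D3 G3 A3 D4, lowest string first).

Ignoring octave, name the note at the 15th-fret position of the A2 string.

C

A2 is MIDI 45. Adding 15 gives 60; 60 mod 12 = 0, i.e. C.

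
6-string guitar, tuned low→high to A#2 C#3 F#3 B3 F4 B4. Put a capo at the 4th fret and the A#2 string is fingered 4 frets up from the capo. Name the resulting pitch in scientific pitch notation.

F#3

The capo raises the open A#2 by 4 semitones to D3; fretting 4 more gives A#2 + 4 + 4 = A#2 + 8 semitones = F#3.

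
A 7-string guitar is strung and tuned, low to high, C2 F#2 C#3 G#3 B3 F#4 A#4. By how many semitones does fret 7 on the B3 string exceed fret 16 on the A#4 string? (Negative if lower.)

-20 semitones

B3 at fret 7 → F#4 (MIDI 66); A#4 at fret 16 → D6 (MIDI 86).
66 − 86 = -20, so the two pitches are 20 semitones apart.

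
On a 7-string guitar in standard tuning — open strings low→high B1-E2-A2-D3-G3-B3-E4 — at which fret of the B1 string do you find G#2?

9

G#2 is 9 semitones above the open B1 (B–C–C#–D–D#–E–F–F#–G–G#), so it sits at fret 9.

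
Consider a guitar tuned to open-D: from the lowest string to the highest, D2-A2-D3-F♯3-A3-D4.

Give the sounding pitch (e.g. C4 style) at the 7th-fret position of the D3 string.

The open D3 string plus 7 semitones: D–D#–E–F–F#–G–G#–A.
No B→C boundary is crossed, so the octave stays at 3.

A3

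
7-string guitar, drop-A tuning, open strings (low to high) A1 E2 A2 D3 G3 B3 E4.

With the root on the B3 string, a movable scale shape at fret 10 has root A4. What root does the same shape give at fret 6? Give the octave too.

Moving from fret 10 to fret 6 shifts the root by -4 semitones.
A4 down 4 semitones is F4.

F4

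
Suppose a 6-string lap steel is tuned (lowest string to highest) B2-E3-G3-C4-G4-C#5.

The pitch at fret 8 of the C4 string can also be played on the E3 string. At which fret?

16

Fret 8 on C4 is MIDI 60 + 8 = 68 (G#4). On the E3 string (open MIDI 52), that pitch is 68 − 52 = fret 16.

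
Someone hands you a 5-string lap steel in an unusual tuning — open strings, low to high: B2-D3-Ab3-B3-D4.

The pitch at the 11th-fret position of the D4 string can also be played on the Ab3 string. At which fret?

17

D4 at fret 11 is D4 + 11 semitones = Db5.
The open Ab3 string is 6 semitones below the open D4, so the same pitch on the Ab3 string lies at fret 11 + 6 = 17.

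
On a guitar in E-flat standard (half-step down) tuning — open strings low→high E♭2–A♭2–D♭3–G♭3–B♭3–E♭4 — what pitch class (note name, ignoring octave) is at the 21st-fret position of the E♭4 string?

E♭4 is MIDI 63. Adding 21 gives 84; 84 mod 12 = 0, i.e. C.

C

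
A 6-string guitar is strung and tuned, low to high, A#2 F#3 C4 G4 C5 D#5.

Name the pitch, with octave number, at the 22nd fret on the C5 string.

A#6

The open C5 string plus 22 semitones: C–C#–D–D#–…–G#–A–A#.
The walk passes from B into C once, so the octave number goes from 5 to 6.
(Equivalently spelled Bb6.)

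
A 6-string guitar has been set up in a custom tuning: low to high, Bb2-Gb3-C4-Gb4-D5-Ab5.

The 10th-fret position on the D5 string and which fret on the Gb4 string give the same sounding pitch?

D5 at fret 10 is D5 + 10 semitones = C6.
The open Gb4 string is 8 semitones below the open D5, so the same pitch on the Gb4 string lies at fret 10 + 8 = 18.

18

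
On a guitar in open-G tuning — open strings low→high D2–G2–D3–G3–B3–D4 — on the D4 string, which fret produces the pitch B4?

B4 is 9 semitones above the open D4 (D–D#–E–F–F#–G–G#–A–A#–B), so it sits at fret 9.

9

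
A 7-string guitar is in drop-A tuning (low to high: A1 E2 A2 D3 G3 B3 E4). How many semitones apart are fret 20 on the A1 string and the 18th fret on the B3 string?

A1 at fret 20 → F3 (MIDI 53); B3 at fret 18 → F5 (MIDI 77).
53 − 77 = -24, so the two pitches are 24 semitones apart, with F5 the higher.

24 semitones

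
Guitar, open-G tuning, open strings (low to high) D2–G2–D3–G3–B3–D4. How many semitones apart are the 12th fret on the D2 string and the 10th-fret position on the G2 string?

D2 at fret 12 → D3 (MIDI 50); G2 at fret 10 → F3 (MIDI 53).
50 − 53 = -3, so the two pitches are 3 semitones apart, with F3 the higher.

3 semitones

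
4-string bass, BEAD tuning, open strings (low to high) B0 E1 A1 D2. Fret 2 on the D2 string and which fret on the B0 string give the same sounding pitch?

17

D2 at fret 2 is D2 + 2 semitones = E2.
The open B0 string is 15 semitones below the open D2, so the same pitch on the B0 string lies at fret 2 + 15 = 17.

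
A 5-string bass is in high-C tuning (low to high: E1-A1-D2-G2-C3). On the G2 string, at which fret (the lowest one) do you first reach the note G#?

From G2, count semitones up the chromatic scale until reaching G#: G–G# — 1 step.

1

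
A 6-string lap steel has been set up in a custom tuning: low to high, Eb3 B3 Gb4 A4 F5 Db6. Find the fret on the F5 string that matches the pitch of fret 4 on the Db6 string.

12

Db6 at fret 4 is Db6 + 4 semitones = F6.
The open F5 string is 8 semitones below the open Db6, so the same pitch on the F5 string lies at fret 4 + 8 = 12.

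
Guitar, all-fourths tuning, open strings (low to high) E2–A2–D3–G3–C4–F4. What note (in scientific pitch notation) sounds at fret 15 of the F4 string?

The open F4 string plus 15 semitones: F–F#–G–G#–…–F#–G–G#.
The walk passes from B into C once, so the octave number goes from 4 to 5.
(Equivalently spelled A♭5.)

G♯5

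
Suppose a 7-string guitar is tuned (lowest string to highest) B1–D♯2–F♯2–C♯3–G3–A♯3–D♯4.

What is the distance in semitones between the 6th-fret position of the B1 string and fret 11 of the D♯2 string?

B1 at fret 6 → F2 (MIDI 41); D♯2 at fret 11 → D3 (MIDI 50).
41 − 50 = -9, so the two pitches are 9 semitones apart, with D3 the higher.

9 semitones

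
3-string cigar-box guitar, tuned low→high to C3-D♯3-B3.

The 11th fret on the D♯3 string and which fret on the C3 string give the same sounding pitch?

14

Fret 11 on D♯3 is MIDI 51 + 11 = 62 (D4). On the C3 string (open MIDI 48), that pitch is 62 − 48 = fret 14.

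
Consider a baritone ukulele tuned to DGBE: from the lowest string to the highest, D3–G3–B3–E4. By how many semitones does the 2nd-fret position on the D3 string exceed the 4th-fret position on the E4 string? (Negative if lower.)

-16 semitones

D3 at fret 2 → E3 (MIDI 52); E4 at fret 4 → G♯4 (MIDI 68).
52 − 68 = -16, so the two pitches are 16 semitones apart.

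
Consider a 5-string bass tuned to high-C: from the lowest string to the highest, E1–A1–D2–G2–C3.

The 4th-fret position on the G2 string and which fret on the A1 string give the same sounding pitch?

G2 at fret 4 is G2 + 4 semitones = B2.
The open A1 string is 10 semitones below the open G2, so the same pitch on the A1 string lies at fret 4 + 10 = 14.

14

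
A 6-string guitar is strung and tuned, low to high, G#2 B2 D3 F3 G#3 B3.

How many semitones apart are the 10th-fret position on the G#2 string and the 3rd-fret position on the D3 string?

1 semitone

G#2 at fret 10 → F#3 (MIDI 54); D3 at fret 3 → F3 (MIDI 53).
54 − 53 = 1, so the two pitches are 1 semitone apart, with F#3 the higher.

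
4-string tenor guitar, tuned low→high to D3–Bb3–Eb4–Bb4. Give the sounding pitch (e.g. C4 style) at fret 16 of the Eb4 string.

G5

Each fret is one semitone, so Eb4 + 16 = G5.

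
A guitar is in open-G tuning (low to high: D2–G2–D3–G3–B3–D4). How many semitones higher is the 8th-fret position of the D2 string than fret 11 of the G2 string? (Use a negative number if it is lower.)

D2 at fret 8 → A♯2 (MIDI 46); G2 at fret 11 → F♯3 (MIDI 54).
46 − 54 = -8, so the two pitches are 8 semitones apart.

-8 semitones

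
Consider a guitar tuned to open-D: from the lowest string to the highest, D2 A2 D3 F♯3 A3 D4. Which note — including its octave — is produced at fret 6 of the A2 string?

Each fret is one semitone, so A2 + 6 = D♯3.
(Equivalently spelled E♭3.)

D♯3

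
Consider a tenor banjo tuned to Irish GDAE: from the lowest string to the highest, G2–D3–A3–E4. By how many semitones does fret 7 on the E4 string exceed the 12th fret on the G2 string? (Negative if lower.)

E4 at fret 7 → B4 (MIDI 71); G2 at fret 12 → G3 (MIDI 55).
71 − 55 = 16, so the two pitches are 16 semitones apart.

16 semitones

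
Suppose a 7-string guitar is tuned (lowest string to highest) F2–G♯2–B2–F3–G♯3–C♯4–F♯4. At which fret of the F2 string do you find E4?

23

E4 is 23 semitones above the open F2 (F–F#–G–G#–…–D–D#–E), so it sits at fret 23.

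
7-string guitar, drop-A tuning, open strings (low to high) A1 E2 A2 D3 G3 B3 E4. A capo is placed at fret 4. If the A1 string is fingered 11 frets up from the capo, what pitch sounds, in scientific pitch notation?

The capo raises the open A1 by 4 semitones to C#2; fretting 11 more gives A1 + 4 + 11 = A1 + 15 semitones = C3.

C3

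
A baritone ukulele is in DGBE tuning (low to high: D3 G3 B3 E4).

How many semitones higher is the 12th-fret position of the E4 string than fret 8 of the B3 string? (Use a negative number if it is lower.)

9 semitones

E4 at fret 12 → E5 (MIDI 76); B3 at fret 8 → G4 (MIDI 67).
76 − 67 = 9, so the two pitches are 9 semitones apart.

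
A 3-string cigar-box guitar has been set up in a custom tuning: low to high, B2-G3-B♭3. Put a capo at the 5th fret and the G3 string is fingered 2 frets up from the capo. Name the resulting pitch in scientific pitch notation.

D4

The capo raises the open G3 by 5 semitones to C4; fretting 2 more gives G3 + 5 + 2 = G3 + 7 semitones = D4.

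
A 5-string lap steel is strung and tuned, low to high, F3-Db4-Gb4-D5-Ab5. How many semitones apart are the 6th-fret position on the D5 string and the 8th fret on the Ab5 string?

8 semitones

D5 at fret 6 → Ab5 (MIDI 80); Ab5 at fret 8 → E6 (MIDI 88).
80 − 88 = -8, so the two pitches are 8 semitones apart, with E6 the higher.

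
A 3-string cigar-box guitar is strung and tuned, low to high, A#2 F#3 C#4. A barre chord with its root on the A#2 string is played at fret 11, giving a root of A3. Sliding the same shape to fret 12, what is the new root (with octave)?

A#3

Moving from fret 11 to fret 12 shifts the root by 1 semitone.
A3 up 1 semitone is A#3.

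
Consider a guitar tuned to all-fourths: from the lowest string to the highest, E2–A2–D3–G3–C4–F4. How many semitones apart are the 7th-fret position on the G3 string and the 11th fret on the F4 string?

G3 at fret 7 → D4 (MIDI 62); F4 at fret 11 → E5 (MIDI 76).
62 − 76 = -14, so the two pitches are 14 semitones apart, with E5 the higher.

14 semitones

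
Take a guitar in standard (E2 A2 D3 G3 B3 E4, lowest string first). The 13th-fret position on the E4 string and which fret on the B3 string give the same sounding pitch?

18

Fret 13 on E4 is MIDI 64 + 13 = 77 (F5). On the B3 string (open MIDI 59), that pitch is 77 − 59 = fret 18.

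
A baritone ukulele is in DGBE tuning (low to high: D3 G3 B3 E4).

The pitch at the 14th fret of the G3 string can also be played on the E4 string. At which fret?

G3 at fret 14 is G3 + 14 semitones = A4.
The open E4 string is 9 semitones above the open G3, so the same pitch on the E4 string lies at fret 14 − 9 = 5.

5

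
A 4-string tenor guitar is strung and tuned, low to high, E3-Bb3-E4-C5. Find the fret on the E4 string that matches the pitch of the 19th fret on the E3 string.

7

E3 at fret 19 is E3 + 19 semitones = B4.
The open E4 string is 12 semitones above the open E3, so the same pitch on the E4 string lies at fret 19 − 12 = 7.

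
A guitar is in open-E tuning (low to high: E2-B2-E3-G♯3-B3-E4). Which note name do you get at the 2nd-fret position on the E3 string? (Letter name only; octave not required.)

F♯

The open E3 string plus 2 semitones: E–F–F#.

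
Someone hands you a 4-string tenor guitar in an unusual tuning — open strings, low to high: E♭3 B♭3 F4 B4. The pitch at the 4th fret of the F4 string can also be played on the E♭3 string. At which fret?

18

F4 at fret 4 is F4 + 4 semitones = A4.
The open E♭3 string is 14 semitones below the open F4, so the same pitch on the E♭3 string lies at fret 4 + 14 = 18.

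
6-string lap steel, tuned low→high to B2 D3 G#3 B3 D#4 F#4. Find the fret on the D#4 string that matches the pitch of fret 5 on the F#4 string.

8

Fret 5 on F#4 is MIDI 66 + 5 = 71 (B4). On the D#4 string (open MIDI 63), that pitch is 71 − 63 = fret 8.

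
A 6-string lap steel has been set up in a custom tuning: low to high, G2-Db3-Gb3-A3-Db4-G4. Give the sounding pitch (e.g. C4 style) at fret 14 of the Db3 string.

The open Db3 string plus 14 semitones: Db–D–Eb–E–…–Db–D–Eb.
The walk passes from B into C once, so the octave number goes from 3 to 4.

Eb4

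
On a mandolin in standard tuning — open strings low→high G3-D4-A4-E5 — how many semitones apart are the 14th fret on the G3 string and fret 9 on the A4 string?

9 semitones

G3 at fret 14 → A4 (MIDI 69); A4 at fret 9 → F#5 (MIDI 78).
69 − 78 = -9, so the two pitches are 9 semitones apart, with F#5 the higher.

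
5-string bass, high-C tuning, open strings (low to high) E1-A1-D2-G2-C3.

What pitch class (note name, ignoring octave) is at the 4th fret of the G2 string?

G2 is MIDI 43. Adding 4 gives 47; 47 mod 12 = 11, i.e. B.

B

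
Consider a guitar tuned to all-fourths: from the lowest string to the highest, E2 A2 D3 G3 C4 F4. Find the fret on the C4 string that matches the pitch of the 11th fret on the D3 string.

1

Fret 11 on D3 is MIDI 50 + 11 = 61 (C#4). On the C4 string (open MIDI 60), that pitch is 61 − 60 = fret 1.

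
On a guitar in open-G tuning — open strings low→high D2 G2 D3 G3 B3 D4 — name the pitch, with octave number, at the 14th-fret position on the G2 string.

A3

Each fret is one semitone, so G2 + 14 = A3.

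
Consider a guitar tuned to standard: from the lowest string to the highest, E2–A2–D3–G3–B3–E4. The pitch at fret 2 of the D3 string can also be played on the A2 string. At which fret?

7

D3 at fret 2 is D3 + 2 semitones = E3.
The open A2 string is 5 semitones below the open D3, so the same pitch on the A2 string lies at fret 2 + 5 = 7.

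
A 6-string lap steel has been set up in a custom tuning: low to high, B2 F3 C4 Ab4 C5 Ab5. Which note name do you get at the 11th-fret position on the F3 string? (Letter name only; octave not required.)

E

Each fret is one semitone, so F3 + 11 = E.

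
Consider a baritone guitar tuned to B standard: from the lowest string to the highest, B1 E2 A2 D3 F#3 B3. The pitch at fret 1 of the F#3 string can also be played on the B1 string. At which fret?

20

Fret 1 on F#3 is MIDI 54 + 1 = 55 (G3). On the B1 string (open MIDI 35), that pitch is 55 − 35 = fret 20.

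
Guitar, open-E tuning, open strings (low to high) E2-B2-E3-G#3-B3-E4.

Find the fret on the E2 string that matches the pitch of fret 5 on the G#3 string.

21

G#3 at fret 5 is G#3 + 5 semitones = C#4.
The open E2 string is 16 semitones below the open G#3, so the same pitch on the E2 string lies at fret 5 + 16 = 21.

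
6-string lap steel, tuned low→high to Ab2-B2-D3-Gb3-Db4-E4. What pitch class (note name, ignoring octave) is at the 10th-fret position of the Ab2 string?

Gb

Each fret is one semitone, so Ab2 + 10 = Gb.
(Equivalently spelled F#.)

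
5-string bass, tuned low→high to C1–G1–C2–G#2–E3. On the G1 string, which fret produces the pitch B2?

B2 is 16 semitones above the open G1 (G–G#–A–A#–…–A–A#–B), so it sits at fret 16.

16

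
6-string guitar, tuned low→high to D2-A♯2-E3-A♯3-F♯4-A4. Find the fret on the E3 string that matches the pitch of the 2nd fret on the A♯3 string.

A♯3 at fret 2 is A♯3 + 2 semitones = C4.
The open E3 string is 6 semitones below the open A♯3, so the same pitch on the E3 string lies at fret 2 + 6 = 8.

8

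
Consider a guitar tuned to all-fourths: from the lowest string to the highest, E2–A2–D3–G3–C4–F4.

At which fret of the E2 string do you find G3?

G3 is 15 semitones above the open E2 (E–F–F#–G–…–F–F#–G), so it sits at fret 15.

15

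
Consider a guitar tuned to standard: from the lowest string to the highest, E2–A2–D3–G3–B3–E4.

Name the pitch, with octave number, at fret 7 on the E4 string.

B4

E4 is MIDI 64. Adding 7 gives 71, which is B4.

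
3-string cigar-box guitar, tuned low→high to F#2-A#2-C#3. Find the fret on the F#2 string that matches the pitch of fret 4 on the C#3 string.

C#3 at fret 4 is C#3 + 4 semitones = F3.
The open F#2 string is 7 semitones below the open C#3, so the same pitch on the F#2 string lies at fret 4 + 7 = 11.

11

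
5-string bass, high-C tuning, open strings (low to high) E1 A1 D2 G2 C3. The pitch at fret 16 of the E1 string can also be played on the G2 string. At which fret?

1

E1 at fret 16 is E1 + 16 semitones = G♯2.
The open G2 string is 15 semitones above the open E1, so the same pitch on the G2 string lies at fret 16 − 15 = 1.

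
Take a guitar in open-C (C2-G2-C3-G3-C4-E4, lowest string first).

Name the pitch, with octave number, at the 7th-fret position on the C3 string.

Each fret is one semitone, so C3 + 7 = G3.

G3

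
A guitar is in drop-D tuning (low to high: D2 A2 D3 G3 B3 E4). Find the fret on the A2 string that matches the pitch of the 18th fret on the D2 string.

11

Fret 18 on D2 is MIDI 38 + 18 = 56 (G#3). On the A2 string (open MIDI 45), that pitch is 56 − 45 = fret 11.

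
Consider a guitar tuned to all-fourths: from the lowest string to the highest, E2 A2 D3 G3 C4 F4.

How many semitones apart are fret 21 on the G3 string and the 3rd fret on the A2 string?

G3 at fret 21 → E5 (MIDI 76); A2 at fret 3 → C3 (MIDI 48).
76 − 48 = 28, so the two pitches are 28 semitones apart, with E5 the higher.

28 semitones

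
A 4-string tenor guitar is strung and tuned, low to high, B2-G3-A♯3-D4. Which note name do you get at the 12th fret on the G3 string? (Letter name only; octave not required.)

Each fret is one semitone, so G3 + 12 = G.

G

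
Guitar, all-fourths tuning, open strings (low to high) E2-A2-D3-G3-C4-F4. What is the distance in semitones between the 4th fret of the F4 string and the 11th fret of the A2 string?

F4 at fret 4 → A4 (MIDI 69); A2 at fret 11 → G#3 (MIDI 56).
69 − 56 = 13, so the two pitches are 13 semitones apart, with A4 the higher.

13 semitones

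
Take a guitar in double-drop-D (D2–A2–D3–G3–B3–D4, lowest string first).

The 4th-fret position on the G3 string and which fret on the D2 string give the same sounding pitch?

21

Fret 4 on G3 is MIDI 55 + 4 = 59 (B3). On the D2 string (open MIDI 38), that pitch is 59 − 38 = fret 21.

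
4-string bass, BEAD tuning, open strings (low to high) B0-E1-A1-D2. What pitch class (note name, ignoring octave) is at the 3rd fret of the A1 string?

Each fret is one semitone, so A1 + 3 = C.

C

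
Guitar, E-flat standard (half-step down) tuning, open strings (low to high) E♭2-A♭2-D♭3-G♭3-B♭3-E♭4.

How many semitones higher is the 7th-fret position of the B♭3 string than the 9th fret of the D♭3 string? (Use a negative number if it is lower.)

7 semitones

B♭3 at fret 7 → F4 (MIDI 65); D♭3 at fret 9 → B♭3 (MIDI 58).
65 − 58 = 7, so the two pitches are 7 semitones apart.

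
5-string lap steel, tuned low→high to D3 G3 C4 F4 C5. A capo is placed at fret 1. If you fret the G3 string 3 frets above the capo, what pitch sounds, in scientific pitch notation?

B3

The capo raises the open G3 by 1 semitone to G#3; fretting 3 more gives G3 + 1 + 3 = G3 + 4 semitones = B3.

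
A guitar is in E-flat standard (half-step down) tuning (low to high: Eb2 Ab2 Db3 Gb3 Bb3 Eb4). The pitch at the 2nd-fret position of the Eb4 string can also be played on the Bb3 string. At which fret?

7

Fret 2 on Eb4 is MIDI 63 + 2 = 65 (F4). On the Bb3 string (open MIDI 58), that pitch is 65 − 58 = fret 7.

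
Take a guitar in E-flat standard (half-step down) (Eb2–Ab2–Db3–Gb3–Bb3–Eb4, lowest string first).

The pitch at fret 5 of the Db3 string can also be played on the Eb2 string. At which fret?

15

Db3 at fret 5 is Db3 + 5 semitones = Gb3.
The open Eb2 string is 10 semitones below the open Db3, so the same pitch on the Eb2 string lies at fret 5 + 10 = 15.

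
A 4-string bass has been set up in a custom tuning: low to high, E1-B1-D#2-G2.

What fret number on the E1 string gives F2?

13

F2 is 13 semitones above the open E1 (E–F–F#–G–…–D#–E–F), so it sits at fret 13.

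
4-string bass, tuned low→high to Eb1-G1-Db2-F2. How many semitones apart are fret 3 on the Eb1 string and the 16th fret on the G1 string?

17 semitones

Eb1 at fret 3 → Gb1 (MIDI 30); G1 at fret 16 → B2 (MIDI 47).
30 − 47 = -17, so the two pitches are 17 semitones apart, with B2 the higher.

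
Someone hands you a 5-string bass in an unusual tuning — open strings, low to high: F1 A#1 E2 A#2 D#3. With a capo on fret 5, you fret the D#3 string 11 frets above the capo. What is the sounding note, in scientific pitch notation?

G4

The capo raises the open D#3 by 5 semitones to G#3; fretting 11 more gives D#3 + 5 + 11 = D#3 + 16 semitones = G4.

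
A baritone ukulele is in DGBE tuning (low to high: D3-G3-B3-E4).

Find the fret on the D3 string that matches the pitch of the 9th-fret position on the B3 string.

Fret 9 on B3 is MIDI 59 + 9 = 68 (G#4). On the D3 string (open MIDI 50), that pitch is 68 − 50 = fret 18.

18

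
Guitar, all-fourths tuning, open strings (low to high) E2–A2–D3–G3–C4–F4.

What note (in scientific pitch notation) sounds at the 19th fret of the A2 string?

E4

The open A2 string plus 19 semitones: A–A#–B–C–…–D–D#–E.
The walk passes from B into C 2 times, so the octave number goes from 2 to 4.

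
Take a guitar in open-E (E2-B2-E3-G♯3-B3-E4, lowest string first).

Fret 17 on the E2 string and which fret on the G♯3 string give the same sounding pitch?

1

E2 at fret 17 is E2 + 17 semitones = A3.
The open G♯3 string is 16 semitones above the open E2, so the same pitch on the G♯3 string lies at fret 17 − 16 = 1.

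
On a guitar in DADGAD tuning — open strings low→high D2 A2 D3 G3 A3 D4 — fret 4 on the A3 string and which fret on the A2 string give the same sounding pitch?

A3 at fret 4 is A3 + 4 semitones = C♯4.
The open A2 string is 12 semitones below the open A3, so the same pitch on the A2 string lies at fret 4 + 12 = 16.

16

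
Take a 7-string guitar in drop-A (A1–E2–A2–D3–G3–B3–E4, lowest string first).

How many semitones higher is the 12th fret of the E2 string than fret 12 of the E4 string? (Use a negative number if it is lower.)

E2 at fret 12 → E3 (MIDI 52); E4 at fret 12 → E5 (MIDI 76).
52 − 76 = -24, so the two pitches are 24 semitones apart.

-24 semitones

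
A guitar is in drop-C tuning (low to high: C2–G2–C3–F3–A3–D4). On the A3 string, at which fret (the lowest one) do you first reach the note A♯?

From A3, count semitones up the chromatic scale until reaching A♯: A–A# — 1 step.

1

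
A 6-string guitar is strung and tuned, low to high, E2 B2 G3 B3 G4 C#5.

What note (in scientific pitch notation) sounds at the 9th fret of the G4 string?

Each fret is one semitone, so G4 + 9 = E5.

E5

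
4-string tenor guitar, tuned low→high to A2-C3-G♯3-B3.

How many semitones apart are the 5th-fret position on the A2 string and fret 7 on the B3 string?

16 semitones

A2 at fret 5 → D3 (MIDI 50); B3 at fret 7 → F♯4 (MIDI 66).
50 − 66 = -16, so the two pitches are 16 semitones apart, with F♯4 the higher.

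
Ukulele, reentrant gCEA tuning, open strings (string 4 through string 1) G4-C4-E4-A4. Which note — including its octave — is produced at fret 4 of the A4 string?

The open A4 string plus 4 semitones: A–A#–B–C–C#.
The walk passes from B into C once, so the octave number goes from 4 to 5.
(Equivalently spelled D♭5.)

C♯5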